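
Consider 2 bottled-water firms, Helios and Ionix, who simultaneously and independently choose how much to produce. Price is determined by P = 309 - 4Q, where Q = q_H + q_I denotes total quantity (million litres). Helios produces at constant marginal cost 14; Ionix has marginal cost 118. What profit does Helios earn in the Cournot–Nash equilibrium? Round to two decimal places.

4422.25

Helios's profit: π_H = (309 - 4Q)q_H - (14q_H). Setting ∂π_H/∂q_H = 0: 295 - 8q_H - 4(q_I) = 0.
Ionix's first-order condition: 191 - 8q_I - 4(q_H) = 0.
Best responses: q_H = (295 - 4q_I)/8, q_I = (191 - 4q_H)/8.
Substituting one into the other gives q_H = 133/4 and q_I = 29/4.
Price P = 309 - 4·(81/2) = 147.
Helios's profit: (147 - 14)·(133/4) = 4422.2500.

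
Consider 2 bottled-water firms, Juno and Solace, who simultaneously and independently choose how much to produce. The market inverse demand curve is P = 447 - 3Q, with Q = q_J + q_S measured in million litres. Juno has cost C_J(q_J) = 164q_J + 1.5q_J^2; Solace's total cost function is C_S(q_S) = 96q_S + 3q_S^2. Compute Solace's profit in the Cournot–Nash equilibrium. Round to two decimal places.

3266.67

Juno's profit: π_J = (447 - 3Q)q_J - (164q_J + (3/2)q_J²). Setting ∂π_J/∂q_J = 0: 283 - 9q_J - 3(q_S) = 0.
Solace's first-order condition: 351 - 12q_S - 3(q_J) = 0.
Best responses: q_J = (283 - 3q_S)/9, q_S = (351 - 3q_J)/12.
Solving the pair: q_J = 71/3, q_S = 70/3.
Price P = 447 - 3·47 = 306.
Solace's profit: 306·(70/3) - 96·(70/3) - 3(70/3)² = 3266.6667.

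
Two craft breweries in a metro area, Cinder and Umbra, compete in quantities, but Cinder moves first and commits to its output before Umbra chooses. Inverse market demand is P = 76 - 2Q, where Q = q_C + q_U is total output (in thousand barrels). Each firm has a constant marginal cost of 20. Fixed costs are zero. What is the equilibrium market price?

The follower Umbra best-responds to any q_C: π_U = (76 - 2Q)q_U - 20q_U.
∂π_U/∂q_U = 56 - 2q_C - 4q_U = 0 gives the reaction function q_U = (56 - 2q_C)/4.
Cinder substitutes q_U(q_C) into its own profit: π_C = q_C(76 - 2q_C - (56 - 2q_C)/2) - 20q_C = (48 - q_C)q_C - 20q_C.
Leader FOC: 28 - 2q_C = 0, so q_C = 14.
Then q_U = (56 - 2·14)/4 = 7.
Total output Q = 21, so price P = 76 - 2·21 = 34.

34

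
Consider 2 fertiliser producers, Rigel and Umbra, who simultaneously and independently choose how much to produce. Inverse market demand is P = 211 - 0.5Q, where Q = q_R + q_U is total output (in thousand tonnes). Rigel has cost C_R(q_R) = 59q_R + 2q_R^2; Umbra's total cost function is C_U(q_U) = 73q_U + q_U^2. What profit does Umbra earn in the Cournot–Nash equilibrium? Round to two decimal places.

2599.23

Rigel's profit: π_R = (211 - 0.5Q)q_R - (59q_R + 2q_R²). Setting ∂π_R/∂q_R = 0: 152 - 5q_R - (1/2)(q_U) = 0.
Umbra's profit: π_U = (211 - 0.5Q)q_U - (73q_U + q_U²). Setting ∂π_U/∂q_U = 0: 138 - 3q_U - (1/2)(q_R) = 0.
Rearranging gives the reaction functions q_R = (152 - (1/2)q_U)/5 and q_U = (138 - (1/2)q_R)/3.
Substituting one into the other gives q_R = 1548/59 and q_U = 41.6271.
Price P = 211 - (1/2)·67.8644 = 177.0678.
Umbra's profit: 177.0678·41.6271 - 73·41.6271 - 41.6271² = 2599.2255.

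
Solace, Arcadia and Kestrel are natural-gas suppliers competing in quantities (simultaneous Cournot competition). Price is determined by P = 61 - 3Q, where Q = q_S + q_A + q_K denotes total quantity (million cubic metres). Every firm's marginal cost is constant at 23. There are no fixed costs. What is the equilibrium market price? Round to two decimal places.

32.50

A representative firm's profit is π_i = q_i(61 - 3Q) - 23q_i.
Setting ∂π_i/∂q_i = 0 with rivals' quantities fixed: 38 - 6q_i - 3·Σ_{j≠i} q_j = 0.
With identical firms every q_j equals q_i, so Σ_{j≠i} q_j = 2q_i and 38 = 12q_i, giving q_i = 19/6.
Total output Q = 19/2, so price P = 61 - 3·(19/2) = 65/2.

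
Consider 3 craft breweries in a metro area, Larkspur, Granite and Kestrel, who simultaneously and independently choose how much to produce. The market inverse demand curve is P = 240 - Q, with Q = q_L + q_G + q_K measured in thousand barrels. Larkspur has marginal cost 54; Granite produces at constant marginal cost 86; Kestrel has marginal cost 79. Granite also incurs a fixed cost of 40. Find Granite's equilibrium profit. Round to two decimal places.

786.56

Larkspur's profit: π_L = (240 - Q)q_L - (54q_L). Setting ∂π_L/∂q_L = 0: 186 - 2q_L - (q_G + q_K) = 0.
Granite's first-order condition: 154 - 2q_G - (q_L + q_K) = 0.
Kestrel's first-order condition: 161 - 2q_K - (q_L + q_G) = 0.
Summing all 3 equations gives 501 − 4Q = 0, hence Q = 501/4.
Back-substituting: q_L = (186 − 501/4) = 243/4, q_G = (154 − 501/4) = 115/4, q_K = (161 − 501/4) = 143/4.
Price P = 240 - 501/4 = 459/4.
Granite's profit: (459/4 - 86)·(115/4) - 40 = 786.5625.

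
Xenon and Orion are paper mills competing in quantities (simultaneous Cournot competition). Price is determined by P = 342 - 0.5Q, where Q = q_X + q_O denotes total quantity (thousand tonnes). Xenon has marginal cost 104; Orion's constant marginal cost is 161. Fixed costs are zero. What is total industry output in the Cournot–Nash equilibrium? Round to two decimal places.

Xenon's profit: π_X = (342 - 0.5Q)q_X - (104q_X). Setting ∂π_X/∂q_X = 0: 238 - q_X - (1/2)(q_O) = 0.
Orion's profit: π_O = (342 - 0.5Q)q_O - (161q_O). Setting ∂π_O/∂q_O = 0: 181 - q_O - (1/2)(q_X) = 0.
Best responses: q_X = (238 - (1/2)q_O), q_O = (181 - (1/2)q_X).
Substituting one into the other gives q_X = 590/3 and q_O = 248/3.
Total output Q = 590/3 + 248/3 = 838/3.

279.33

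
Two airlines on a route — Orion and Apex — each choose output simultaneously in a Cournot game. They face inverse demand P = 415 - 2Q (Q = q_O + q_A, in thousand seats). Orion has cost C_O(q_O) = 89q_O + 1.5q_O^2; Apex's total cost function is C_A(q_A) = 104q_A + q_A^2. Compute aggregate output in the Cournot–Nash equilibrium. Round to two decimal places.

75.24

Orion's profit: π_O = (415 - 2Q)q_O - (89q_O + (3/2)q_O²). Setting ∂π_O/∂q_O = 0: 326 - 7q_O - 2(q_A) = 0.
Apex's first-order condition: 311 - 6q_A - 2(q_O) = 0.
Best responses: q_O = (326 - 2q_A)/7, q_A = (311 - 2q_O)/6.
Substituting one into the other gives q_O = 667/19 and q_A = 1525/38.
Total output Q = 667/19 + 1525/38 = 75.2368.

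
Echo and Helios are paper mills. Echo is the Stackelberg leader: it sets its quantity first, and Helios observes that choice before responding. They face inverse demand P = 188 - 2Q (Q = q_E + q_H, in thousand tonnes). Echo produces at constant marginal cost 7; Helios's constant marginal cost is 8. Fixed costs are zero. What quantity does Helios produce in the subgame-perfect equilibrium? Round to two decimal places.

22.25

Solve by backward induction. Given q_E, the follower Helios maximises π_H = (188 - 2q_E - 2q_H)q_H - 8q_H.
Follower FOC: 180 - 2q_E - 4q_H = 0, so q_H(q_E) = (180 - 2q_E)/4.
Echo substitutes q_H(q_E) into its own profit: π_E = q_E(188 - 2q_E - (180 - 2q_E)/2) - 7q_E = (98 - q_E)q_E - 7q_E.
Leader FOC: 91 - 2q_E = 0, so q_E = 91/2.
Then q_H = (180 - 2·(91/2))/4 = 89/4.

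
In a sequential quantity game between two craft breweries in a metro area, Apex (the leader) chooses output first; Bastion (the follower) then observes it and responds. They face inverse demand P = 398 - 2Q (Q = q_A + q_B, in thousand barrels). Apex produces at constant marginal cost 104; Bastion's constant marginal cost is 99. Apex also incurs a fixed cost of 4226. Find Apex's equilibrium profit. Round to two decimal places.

994.06

Solve by backward induction. Given q_A, the follower Bastion maximises π_B = (398 - 2q_A - 2q_B)q_B - 99q_B.
∂π_B/∂q_B = 299 - 2q_A - 4q_B = 0 gives the reaction function q_B = (299 - 2q_A)/4.
The leader anticipates this reaction. Substituting into P = 398 - 2Q gives P = 497/2 - q_A, so π_A = (497/2 - q_A)q_A - 104q_A.
The leader's first-order condition 289/2 - 2q_A = 0 yields q_A = 289/4.
Then q_B = (299 - 2·(289/4))/4 = 309/8.
Price P = 398 - 2·(887/8) = 705/4.
Apex's profit: (705/4 - 104)·(289/4) - 4226 = 994.0625.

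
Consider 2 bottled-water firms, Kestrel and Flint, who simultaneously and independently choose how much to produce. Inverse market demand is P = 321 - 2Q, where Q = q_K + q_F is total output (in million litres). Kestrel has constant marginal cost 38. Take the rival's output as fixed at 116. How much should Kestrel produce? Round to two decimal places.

12.75

With the rival's output fixed at 116, Kestrel's profit is π_K = (321 - 2·116 - 2q_K)q_K - (38q_K) = (89 - 2q_K)q_K - (38q_K).
∂π_K/∂q_K = 51 - 4q_K = 0, so q_K = 51/4.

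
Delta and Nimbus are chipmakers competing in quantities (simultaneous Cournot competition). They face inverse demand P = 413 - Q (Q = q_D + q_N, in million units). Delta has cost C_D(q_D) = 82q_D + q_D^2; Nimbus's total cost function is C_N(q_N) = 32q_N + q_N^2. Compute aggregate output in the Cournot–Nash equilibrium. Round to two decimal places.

Delta's profit: π_D = (413 - Q)q_D - (82q_D + q_D²). Setting ∂π_D/∂q_D = 0: 331 - 4q_D - (q_N) = 0.
Nimbus's profit: π_N = (413 - Q)q_N - (32q_N + q_N²). Setting ∂π_N/∂q_N = 0: 381 - 4q_N - (q_D) = 0.
Best responses: q_D = (331 - q_N)/4, q_N = (381 - q_D)/4.
Solving the pair: q_D = 943/15, q_N = 1193/15.
Total output Q = 943/15 + 1193/15 = 712/5.

142.40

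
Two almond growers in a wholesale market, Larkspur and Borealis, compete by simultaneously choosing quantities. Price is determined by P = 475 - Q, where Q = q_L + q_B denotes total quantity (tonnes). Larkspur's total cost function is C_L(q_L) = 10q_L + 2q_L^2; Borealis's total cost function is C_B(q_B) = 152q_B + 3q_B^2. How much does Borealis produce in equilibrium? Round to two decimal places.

31.34

Larkspur's profit: π_L = (475 - Q)q_L - (10q_L + 2q_L²). Setting ∂π_L/∂q_L = 0: 465 - 6q_L - (q_B) = 0.
Borealis's first-order condition: 323 - 8q_B - (q_L) = 0.
So q_L = (465 - q_B)/6 and q_B = (323 - q_L)/8.
Solving the pair: q_L = 72.2766, q_B = 1473/47.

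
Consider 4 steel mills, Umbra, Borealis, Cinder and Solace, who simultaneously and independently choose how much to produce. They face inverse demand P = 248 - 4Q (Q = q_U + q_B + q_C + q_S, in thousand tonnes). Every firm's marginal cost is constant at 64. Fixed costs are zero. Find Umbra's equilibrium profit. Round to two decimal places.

A representative firm's profit is π_i = q_i(248 - 4Q) - 64q_i.
First-order condition (treating rivals' output as given): 184 - 8q_i - 4·Σ_{j≠i} q_j = 0.
By symmetry each firm produces the same amount; substituting Σ_{j≠i} q_j = 3q_i yields q_i = 184/20 = 46/5.
Price P = 248 - 4·(184/5) = 504/5.
Umbra's profit: (504/5 - 64)·(46/5) = 338.5600.

338.56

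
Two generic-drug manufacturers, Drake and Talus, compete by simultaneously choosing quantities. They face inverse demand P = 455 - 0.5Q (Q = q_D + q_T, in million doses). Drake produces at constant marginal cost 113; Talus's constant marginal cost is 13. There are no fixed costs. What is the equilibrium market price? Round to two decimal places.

Drake's profit: π_D = (455 - 0.5Q)q_D - (113q_D). Setting ∂π_D/∂q_D = 0: 342 - q_D - (1/2)(q_T) = 0.
Talus's first-order condition: 442 - q_T - (1/2)(q_D) = 0.
So q_D = (342 - (1/2)q_T) and q_T = (442 - (1/2)q_D).
Solving the pair: q_D = 484/3, q_T = 1084/3.
Total output Q = 1568/3, so price P = 455 - (1/2)·(1568/3) = 581/3.

193.67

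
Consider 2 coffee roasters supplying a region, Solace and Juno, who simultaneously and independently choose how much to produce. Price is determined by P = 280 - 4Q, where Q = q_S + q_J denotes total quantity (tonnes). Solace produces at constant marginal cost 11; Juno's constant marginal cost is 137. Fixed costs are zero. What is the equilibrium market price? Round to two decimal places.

142.67

Solace's profit: π_S = (280 - 4Q)q_S - (11q_S). Setting ∂π_S/∂q_S = 0: 269 - 8q_S - 4(q_J) = 0.
Juno's first-order condition: 143 - 8q_J - 4(q_S) = 0.
Best responses: q_S = (269 - 4q_J)/8, q_J = (143 - 4q_S)/8.
Solving the pair: q_S = 395/12, q_J = 17/12.
Total output Q = 103/3, so price P = 280 - 4·(103/3) = 428/3.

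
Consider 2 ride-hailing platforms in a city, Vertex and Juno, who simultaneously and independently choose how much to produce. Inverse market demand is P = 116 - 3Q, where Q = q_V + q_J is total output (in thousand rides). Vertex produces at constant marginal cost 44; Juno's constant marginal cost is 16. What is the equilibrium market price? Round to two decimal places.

58.67

Vertex's profit: π_V = (116 - 3Q)q_V - (44q_V). Setting ∂π_V/∂q_V = 0: 72 - 6q_V - 3(q_J) = 0.
Juno's profit: π_J = (116 - 3Q)q_J - (16q_J). Setting ∂π_J/∂q_J = 0: 100 - 6q_J - 3(q_V) = 0.
So q_V = (72 - 3q_J)/6 and q_J = (100 - 3q_V)/6.
Substituting one into the other gives q_V = 44/9 and q_J = 128/9.
Total output Q = 172/9, so price P = 116 - 3·(172/9) = 176/3.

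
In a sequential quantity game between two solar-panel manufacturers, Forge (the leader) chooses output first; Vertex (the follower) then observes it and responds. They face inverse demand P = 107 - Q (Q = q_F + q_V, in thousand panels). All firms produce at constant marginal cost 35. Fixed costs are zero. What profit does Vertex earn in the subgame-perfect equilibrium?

324

The follower Vertex best-responds to any q_F: π_V = (107 - Q)q_V - 35q_V.
Follower FOC: 72 - q_F - 2q_V = 0, so q_V(q_F) = (72 - q_F)/2.
Forge substitutes q_V(q_F) into its own profit: π_F = q_F(107 - q_F - (72 - q_F)/2) - 35q_F = (71 - (1/2)q_F)q_F - 35q_F.
The leader's first-order condition 36 - q_F = 0 yields q_F = 36.
Then q_V = (72 - 36)/2 = 18.
Price P = 107 - 54 = 53.
Vertex's profit: (53 - 35)·18 = 324.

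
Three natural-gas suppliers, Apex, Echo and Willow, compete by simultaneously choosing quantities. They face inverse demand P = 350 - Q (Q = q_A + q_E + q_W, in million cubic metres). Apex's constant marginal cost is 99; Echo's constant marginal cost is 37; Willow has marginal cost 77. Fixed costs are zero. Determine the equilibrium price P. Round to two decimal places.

140.75

Apex's profit: π_A = (350 - Q)q_A - (99q_A). Setting ∂π_A/∂q_A = 0: 251 - 2q_A - (q_E + q_W) = 0.
Echo's first-order condition: 313 - 2q_E - (q_A + q_W) = 0.
Willow's first-order condition: 273 - 2q_W - (q_A + q_E) = 0.
Summing all 3 equations gives 837 − 4Q = 0, hence Q = 837/4.
Back-substituting: q_A = (251 − 837/4) = 167/4, q_E = (313 − 837/4) = 415/4, q_W = (273 − 837/4) = 255/4.
Total output Q = 837/4, so price P = 350 - 837/4 = 563/4.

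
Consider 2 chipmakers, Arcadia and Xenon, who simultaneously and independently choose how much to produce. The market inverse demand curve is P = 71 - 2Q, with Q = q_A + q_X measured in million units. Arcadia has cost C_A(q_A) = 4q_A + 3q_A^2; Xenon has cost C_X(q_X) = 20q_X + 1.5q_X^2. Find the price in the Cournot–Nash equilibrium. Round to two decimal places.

48.48

Arcadia's profit: π_A = (71 - 2Q)q_A - (4q_A + 3q_A²). Setting ∂π_A/∂q_A = 0: 67 - 10q_A - 2(q_X) = 0.
Xenon's profit: π_X = (71 - 2Q)q_X - (20q_X + (3/2)q_X²). Setting ∂π_X/∂q_X = 0: 51 - 7q_X - 2(q_A) = 0.
Best responses: q_A = (67 - 2q_X)/10, q_X = (51 - 2q_A)/7.
Solving the pair: q_A = 367/66, q_X = 188/33.
Total output Q = 743/66, so price P = 71 - 2·(743/66) = 1600/33.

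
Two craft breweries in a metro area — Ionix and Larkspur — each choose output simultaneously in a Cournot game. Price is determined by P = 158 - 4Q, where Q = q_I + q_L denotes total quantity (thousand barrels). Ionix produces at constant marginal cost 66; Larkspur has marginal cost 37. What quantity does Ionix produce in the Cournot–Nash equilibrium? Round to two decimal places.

5.25

Ionix's profit: π_I = (158 - 4Q)q_I - (66q_I). Setting ∂π_I/∂q_I = 0: 92 - 8q_I - 4(q_L) = 0.
Larkspur's profit: π_L = (158 - 4Q)q_L - (37q_L). Setting ∂π_L/∂q_L = 0: 121 - 8q_L - 4(q_I) = 0.
Best responses: q_I = (92 - 4q_L)/8, q_L = (121 - 4q_I)/8.
Solving the pair: q_I = 21/4, q_L = 25/2.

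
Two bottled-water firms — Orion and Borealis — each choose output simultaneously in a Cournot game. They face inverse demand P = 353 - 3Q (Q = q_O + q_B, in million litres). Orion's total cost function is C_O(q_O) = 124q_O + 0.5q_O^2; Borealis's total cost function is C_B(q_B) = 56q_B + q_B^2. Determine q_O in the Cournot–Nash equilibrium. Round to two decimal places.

20.02

Orion's profit: π_O = (353 - 3Q)q_O - (124q_O + (1/2)q_O²). Setting ∂π_O/∂q_O = 0: 229 - 7q_O - 3(q_B) = 0.
Borealis's first-order condition: 297 - 8q_B - 3(q_O) = 0.
Rearranging gives the reaction functions q_O = (229 - 3q_B)/7 and q_B = (297 - 3q_O)/8.
Substituting one into the other gives q_O = 941/47 and q_B = 1392/47.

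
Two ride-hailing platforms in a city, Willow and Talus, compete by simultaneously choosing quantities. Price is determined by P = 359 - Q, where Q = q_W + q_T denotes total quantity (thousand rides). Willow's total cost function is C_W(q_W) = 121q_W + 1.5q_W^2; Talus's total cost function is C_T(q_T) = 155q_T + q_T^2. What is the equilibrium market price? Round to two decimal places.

278.47

Willow's profit: π_W = (359 - Q)q_W - (121q_W + (3/2)q_W²). Setting ∂π_W/∂q_W = 0: 238 - 5q_W - (q_T) = 0.
Talus's first-order condition: 204 - 4q_T - (q_W) = 0.
So q_W = (238 - q_T)/5 and q_T = (204 - q_W)/4.
Solving the pair: q_W = 748/19, q_T = 782/19.
Total output Q = 1530/19, so price P = 359 - 1530/19 = 278.4737.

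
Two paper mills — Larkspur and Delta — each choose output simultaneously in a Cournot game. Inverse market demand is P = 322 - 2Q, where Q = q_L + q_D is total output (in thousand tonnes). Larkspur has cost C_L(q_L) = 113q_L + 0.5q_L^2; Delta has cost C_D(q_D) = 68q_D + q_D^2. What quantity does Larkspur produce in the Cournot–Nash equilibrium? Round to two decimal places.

Larkspur's profit: π_L = (322 - 2Q)q_L - (113q_L + (1/2)q_L²). Setting ∂π_L/∂q_L = 0: 209 - 5q_L - 2(q_D) = 0.
Delta's profit: π_D = (322 - 2Q)q_D - (68q_D + q_D²). Setting ∂π_D/∂q_D = 0: 254 - 6q_D - 2(q_L) = 0.
Best responses: q_L = (209 - 2q_D)/5, q_D = (254 - 2q_L)/6.
Substituting one into the other gives q_L = 373/13 and q_D = 426/13.

28.69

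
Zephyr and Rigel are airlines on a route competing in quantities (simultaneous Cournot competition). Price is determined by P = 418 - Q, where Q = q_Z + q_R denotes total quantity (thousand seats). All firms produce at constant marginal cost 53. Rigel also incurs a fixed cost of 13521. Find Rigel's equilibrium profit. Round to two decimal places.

1281.78

A representative firm's profit is π_i = q_i(418 - Q) - 53q_i.
First-order condition (treating rivals' output as given): 365 - 2q_i - q_j = 0.
By symmetry each firm produces the same amount; substituting q_j = q_i yields q_i = 365/3.
Price P = 418 - 730/3 = 524/3.
Rigel's profit: (524/3 - 53)·(365/3) - 13521 = 1281.7778.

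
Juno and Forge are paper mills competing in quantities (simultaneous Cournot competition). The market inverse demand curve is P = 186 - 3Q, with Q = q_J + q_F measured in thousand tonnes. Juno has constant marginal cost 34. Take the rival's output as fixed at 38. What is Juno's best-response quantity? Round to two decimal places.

With the rival's output fixed at 38, Juno's profit is π_J = (186 - 3·38 - 3q_J)q_J - (34q_J) = (72 - 3q_J)q_J - (34q_J).
∂π_J/∂q_J = 38 - 6q_J = 0, so q_J = 19/3.

6.33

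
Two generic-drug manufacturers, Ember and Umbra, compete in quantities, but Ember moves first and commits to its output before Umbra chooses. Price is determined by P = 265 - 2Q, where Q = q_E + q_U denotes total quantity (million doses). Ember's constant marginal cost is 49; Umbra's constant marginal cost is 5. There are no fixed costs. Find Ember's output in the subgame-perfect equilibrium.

The follower Umbra best-responds to any q_E: π_U = (265 - 2Q)q_U - 5q_U.
Follower FOC: 260 - 2q_E - 4q_U = 0, so q_U(q_E) = (260 - 2q_E)/4.
The leader anticipates this reaction. Substituting into P = 265 - 2Q gives P = 135 - q_E, so π_E = (135 - q_E)q_E - 49q_E.
Leader FOC: 86 - 2q_E = 0, so q_E = 43.
Then q_U = (260 - 2·43)/4 = 87/2.

43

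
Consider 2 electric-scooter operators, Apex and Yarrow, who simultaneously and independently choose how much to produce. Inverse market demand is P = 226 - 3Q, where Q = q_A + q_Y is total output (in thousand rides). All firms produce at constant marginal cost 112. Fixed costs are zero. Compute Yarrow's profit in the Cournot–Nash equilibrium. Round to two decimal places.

481.33

Each firm earns π_i = (226 - 3Q)q_i - 112q_i.
First-order condition (treating rivals' output as given): 114 - 6q_i - 3q_j = 0.
By symmetry each firm produces the same amount; substituting q_j = q_i yields q_i = 114/9 = 38/3.
Price P = 226 - 3·(76/3) = 150.
Yarrow's profit: (150 - 112)·(38/3) = 1444/3.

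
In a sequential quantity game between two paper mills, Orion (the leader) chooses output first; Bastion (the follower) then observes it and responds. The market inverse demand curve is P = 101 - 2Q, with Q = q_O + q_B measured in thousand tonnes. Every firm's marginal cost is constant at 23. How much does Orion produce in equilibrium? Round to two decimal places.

19.50

The follower Bastion best-responds to any q_O: π_B = (101 - 2Q)q_B - 23q_B.
Follower FOC: 78 - 2q_O - 4q_B = 0, so q_B(q_O) = (78 - 2q_O)/4.
The leader anticipates this reaction. Substituting into P = 101 - 2Q gives P = 62 - q_O, so π_O = (62 - q_O)q_O - 23q_O.
Maximising: ∂π_O/∂q_O = 39 - 2q_O = 0, giving q_O = 39/2.
Then q_B = (78 - 2·(39/2))/4 = 39/4.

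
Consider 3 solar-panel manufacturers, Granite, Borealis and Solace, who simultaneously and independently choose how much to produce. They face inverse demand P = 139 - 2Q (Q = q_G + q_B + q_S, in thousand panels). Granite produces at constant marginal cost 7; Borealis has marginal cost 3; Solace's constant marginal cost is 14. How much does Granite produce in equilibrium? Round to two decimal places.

Granite's profit: π_G = (139 - 2Q)q_G - (7q_G). Setting ∂π_G/∂q_G = 0: 132 - 4q_G - 2(q_B + q_S) = 0.
Borealis's profit: π_B = (139 - 2Q)q_B - (3q_B). Setting ∂π_B/∂q_B = 0: 136 - 4q_B - 2(q_G + q_S) = 0.
Solace's profit: π_S = (139 - 2Q)q_S - (14q_S). Setting ∂π_S/∂q_S = 0: 125 - 4q_S - 2(q_G + q_B) = 0.
Summing all 3 equations gives 393 − 8Q = 0, hence Q = 393/8.
Back-substituting: q_G = (132 − 393/4)/2 = 135/8, q_B = (136 − 393/4)/2 = 151/8, q_S = (125 − 393/4)/2 = 107/8.

16.88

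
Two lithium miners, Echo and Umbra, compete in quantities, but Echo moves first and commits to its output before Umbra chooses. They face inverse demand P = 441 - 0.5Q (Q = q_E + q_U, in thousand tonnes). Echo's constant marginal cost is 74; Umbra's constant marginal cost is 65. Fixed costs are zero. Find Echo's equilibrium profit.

Solve by backward induction. Given q_E, the follower Umbra maximises π_U = (441 - (1/2)q_E - (1/2)q_U)q_U - 65q_U.
Setting the follower's marginal profit to zero, 376 - (1/2)q_E - q_U = 0, i.e. q_U = (376 - (1/2)q_E).
The leader anticipates this reaction. Substituting into P = 441 - 0.5Q gives P = 253 - (1/4)q_E, so π_E = (253 - (1/4)q_E)q_E - 74q_E.
Leader FOC: 179 - (1/2)q_E = 0, so q_E = 358.
Then q_U = (376 - (1/2)·358) = 197.
Price P = 441 - (1/2)·555 = 327/2.
Echo's profit: (327/2 - 74)·358 = 32041.

32041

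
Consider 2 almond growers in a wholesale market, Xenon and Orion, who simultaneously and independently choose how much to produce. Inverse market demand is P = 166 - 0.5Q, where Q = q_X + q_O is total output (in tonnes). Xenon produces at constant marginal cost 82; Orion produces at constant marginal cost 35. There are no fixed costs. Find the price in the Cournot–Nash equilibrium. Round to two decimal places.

Xenon's profit: π_X = (166 - 0.5Q)q_X - (82q_X). Setting ∂π_X/∂q_X = 0: 84 - q_X - (1/2)(q_O) = 0.
Orion's first-order condition: 131 - q_O - (1/2)(q_X) = 0.
Rearranging gives the reaction functions q_X = (84 - (1/2)q_O) and q_O = (131 - (1/2)q_X).
Substituting one into the other gives q_X = 74/3 and q_O = 356/3.
Total output Q = 430/3, so price P = 166 - (1/2)·(430/3) = 283/3.

94.33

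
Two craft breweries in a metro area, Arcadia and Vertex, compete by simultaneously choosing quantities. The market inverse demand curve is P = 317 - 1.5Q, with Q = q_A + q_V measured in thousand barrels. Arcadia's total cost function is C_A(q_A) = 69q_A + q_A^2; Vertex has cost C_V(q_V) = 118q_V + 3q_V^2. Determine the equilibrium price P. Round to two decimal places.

227.30

Arcadia's profit: π_A = (317 - 1.5Q)q_A - (69q_A + q_A²). Setting ∂π_A/∂q_A = 0: 248 - 5q_A - (3/2)(q_V) = 0.
Vertex's profit: π_V = (317 - 1.5Q)q_V - (118q_V + 3q_V²). Setting ∂π_V/∂q_V = 0: 199 - 9q_V - (3/2)(q_A) = 0.
Best responses: q_A = (248 - (3/2)q_V)/5, q_V = (199 - (3/2)q_A)/9.
Solving the pair: q_A = 45.2281, q_V = 14.5731.
Total output Q = 59.8012, so price P = 317 - (3/2)·59.8012 = 227.2982.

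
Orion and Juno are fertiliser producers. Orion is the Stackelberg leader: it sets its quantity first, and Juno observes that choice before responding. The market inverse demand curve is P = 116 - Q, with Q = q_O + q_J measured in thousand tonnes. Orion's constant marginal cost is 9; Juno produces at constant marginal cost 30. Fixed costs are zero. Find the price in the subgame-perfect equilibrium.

41

The follower Juno best-responds to any q_O: π_J = (116 - Q)q_J - 30q_J.
Setting the follower's marginal profit to zero, 86 - q_O - 2q_J = 0, i.e. q_J = (86 - q_O)/2.
The leader anticipates this reaction. Substituting into P = 116 - Q gives P = 73 - (1/2)q_O, so π_O = (73 - (1/2)q_O)q_O - 9q_O.
Maximising: ∂π_O/∂q_O = 64 - q_O = 0, giving q_O = 64.
Then q_J = (86 - 64)/2 = 11.
Total output Q = 75, so price P = 116 - 75 = 41.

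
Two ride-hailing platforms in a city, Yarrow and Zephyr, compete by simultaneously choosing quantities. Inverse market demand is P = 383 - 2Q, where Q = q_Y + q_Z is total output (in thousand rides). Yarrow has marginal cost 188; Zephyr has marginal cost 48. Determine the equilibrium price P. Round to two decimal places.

206.33

Yarrow's profit: π_Y = (383 - 2Q)q_Y - (188q_Y). Setting ∂π_Y/∂q_Y = 0: 195 - 4q_Y - 2(q_Z) = 0.
Zephyr's first-order condition: 335 - 4q_Z - 2(q_Y) = 0.
Best responses: q_Y = (195 - 2q_Z)/4, q_Z = (335 - 2q_Y)/4.
Substituting one into the other gives q_Y = 55/6 and q_Z = 475/6.
Total output Q = 265/3, so price P = 383 - 2·(265/3) = 619/3.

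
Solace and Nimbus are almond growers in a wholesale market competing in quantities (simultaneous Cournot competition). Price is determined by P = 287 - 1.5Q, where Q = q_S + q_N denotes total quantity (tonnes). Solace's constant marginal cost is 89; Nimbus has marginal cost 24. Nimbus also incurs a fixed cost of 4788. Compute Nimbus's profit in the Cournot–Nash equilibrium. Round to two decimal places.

3181.19

Solace's profit: π_S = (287 - 1.5Q)q_S - (89q_S). Setting ∂π_S/∂q_S = 0: 198 - 3q_S - (3/2)(q_N) = 0.
Nimbus's first-order condition: 263 - 3q_N - (3/2)(q_S) = 0.
Best responses: q_S = (198 - (3/2)q_N)/3, q_N = (263 - (3/2)q_S)/3.
Substituting one into the other gives q_S = 266/9 and q_N = 656/9.
Price P = 287 - (3/2)·(922/9) = 400/3.
Nimbus's profit: (400/3 - 24)·(656/9) - 4788 = 3181.1852.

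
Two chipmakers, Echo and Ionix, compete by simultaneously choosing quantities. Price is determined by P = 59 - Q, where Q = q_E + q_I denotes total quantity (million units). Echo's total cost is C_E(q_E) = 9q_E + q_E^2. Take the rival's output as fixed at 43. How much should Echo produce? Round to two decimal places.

1.75

With the rival's output fixed at 43, Echo's profit is π_E = (59 - 43 - q_E)q_E - (9q_E + q_E²) = (16 - q_E)q_E - (9q_E + q_E²).
∂π_E/∂q_E = 7 - 4q_E = 0, so q_E = 7/4.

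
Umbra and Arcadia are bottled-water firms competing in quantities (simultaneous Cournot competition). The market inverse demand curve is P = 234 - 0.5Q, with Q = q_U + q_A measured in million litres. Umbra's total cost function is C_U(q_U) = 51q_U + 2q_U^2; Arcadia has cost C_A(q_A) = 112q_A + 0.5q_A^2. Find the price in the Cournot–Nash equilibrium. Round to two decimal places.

191.77

Umbra's profit: π_U = (234 - 0.5Q)q_U - (51q_U + 2q_U²). Setting ∂π_U/∂q_U = 0: 183 - 5q_U - (1/2)(q_A) = 0.
Arcadia's first-order condition: 122 - 2q_A - (1/2)(q_U) = 0.
So q_U = (183 - (1/2)q_A)/5 and q_A = (122 - (1/2)q_U)/2.
Solving the pair: q_U = 1220/39, q_A = 53.1795.
Total output Q = 1098/13, so price P = 234 - (1/2)·(1098/13) = 191.7692.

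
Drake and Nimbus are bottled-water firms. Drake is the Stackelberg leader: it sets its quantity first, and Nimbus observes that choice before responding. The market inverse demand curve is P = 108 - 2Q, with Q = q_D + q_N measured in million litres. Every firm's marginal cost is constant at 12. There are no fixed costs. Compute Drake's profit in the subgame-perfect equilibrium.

576

The follower Nimbus best-responds to any q_D: π_N = (108 - 2Q)q_N - 12q_N.
∂π_N/∂q_N = 96 - 2q_D - 4q_N = 0 gives the reaction function q_N = (96 - 2q_D)/4.
The leader anticipates this reaction. Substituting into P = 108 - 2Q gives P = 60 - q_D, so π_D = (60 - q_D)q_D - 12q_D.
Leader FOC: 48 - 2q_D = 0, so q_D = 24.
Then q_N = (96 - 2·24)/4 = 12.
Price P = 108 - 2·36 = 36.
Drake's profit: (36 - 12)·24 = 576.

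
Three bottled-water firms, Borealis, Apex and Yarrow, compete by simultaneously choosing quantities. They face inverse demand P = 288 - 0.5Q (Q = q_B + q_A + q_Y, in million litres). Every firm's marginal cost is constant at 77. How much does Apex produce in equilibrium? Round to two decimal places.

105.50

Each firm earns π_i = (288 - 0.5Q)q_i - 77q_i.
First-order condition (treating rivals' output as given): 211 - q_i - (1/2)·Σ_{j≠i} q_j = 0.
With identical firms every q_j equals q_i, so Σ_{j≠i} q_j = 2q_i and 211 = 2q_i, giving q_i = 211/2.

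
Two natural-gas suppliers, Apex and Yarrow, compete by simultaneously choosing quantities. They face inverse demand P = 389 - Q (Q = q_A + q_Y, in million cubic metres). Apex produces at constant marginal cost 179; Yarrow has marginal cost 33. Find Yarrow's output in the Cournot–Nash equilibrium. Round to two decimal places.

Apex's profit: π_A = (389 - Q)q_A - (179q_A). Setting ∂π_A/∂q_A = 0: 210 - 2q_A - (q_Y) = 0.
Yarrow's first-order condition: 356 - 2q_Y - (q_A) = 0.
Rearranging gives the reaction functions q_A = (210 - q_Y)/2 and q_Y = (356 - q_A)/2.
Substituting one into the other gives q_A = 64/3 and q_Y = 502/3.

167.33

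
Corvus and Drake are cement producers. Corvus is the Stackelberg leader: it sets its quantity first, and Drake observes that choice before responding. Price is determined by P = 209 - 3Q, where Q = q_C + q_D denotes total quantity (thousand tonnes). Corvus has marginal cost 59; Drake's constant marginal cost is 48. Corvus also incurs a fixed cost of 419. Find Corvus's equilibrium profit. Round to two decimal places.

The follower Drake best-responds to any q_C: π_D = (209 - 3Q)q_D - 48q_D.
∂π_D/∂q_D = 161 - 3q_C - 6q_D = 0 gives the reaction function q_D = (161 - 3q_C)/6.
The leader anticipates this reaction. Substituting into P = 209 - 3Q gives P = 257/2 - (3/2)q_C, so π_C = (257/2 - (3/2)q_C)q_C - 59q_C.
Maximising: ∂π_C/∂q_C = 139/2 - 3q_C = 0, giving q_C = 139/6.
Then q_D = (161 - 3·(139/6))/6 = 61/4.
Price P = 209 - 3·(461/12) = 375/4.
Corvus's profit: (375/4 - 59)·(139/6) - 419 = 386.0417.

386.04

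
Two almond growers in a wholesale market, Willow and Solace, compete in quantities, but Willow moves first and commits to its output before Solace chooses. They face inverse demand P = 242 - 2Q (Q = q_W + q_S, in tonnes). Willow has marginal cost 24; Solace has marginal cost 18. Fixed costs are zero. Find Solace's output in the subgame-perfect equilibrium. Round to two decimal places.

Solve by backward induction. Given q_W, the follower Solace maximises π_S = (242 - 2q_W - 2q_S)q_S - 18q_S.
Setting the follower's marginal profit to zero, 224 - 2q_W - 4q_S = 0, i.e. q_S = (224 - 2q_W)/4.
Willow substitutes q_S(q_W) into its own profit: π_W = q_W(242 - 2q_W - (224 - 2q_W)/2) - 24q_W = (130 - q_W)q_W - 24q_W.
The leader's first-order condition 106 - 2q_W = 0 yields q_W = 53.
Then q_S = (224 - 2·53)/4 = 59/2.

29.50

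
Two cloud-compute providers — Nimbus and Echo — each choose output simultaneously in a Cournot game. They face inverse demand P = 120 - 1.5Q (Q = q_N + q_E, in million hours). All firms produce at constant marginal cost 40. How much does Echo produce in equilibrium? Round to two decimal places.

Each firm earns π_i = (120 - 1.5Q)q_i - 40q_i.
First-order condition (treating rivals' output as given): 80 - 3q_i - (3/2)q_j = 0.
By symmetry each firm produces the same amount; substituting q_j = q_i yields q_i = 80/(9/2) = 160/9.

17.78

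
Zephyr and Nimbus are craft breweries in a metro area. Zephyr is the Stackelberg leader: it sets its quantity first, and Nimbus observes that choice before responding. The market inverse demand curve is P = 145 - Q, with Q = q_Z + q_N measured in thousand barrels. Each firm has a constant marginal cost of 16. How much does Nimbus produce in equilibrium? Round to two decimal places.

32.25

The follower Nimbus best-responds to any q_Z: π_N = (145 - Q)q_N - 16q_N.
Setting the follower's marginal profit to zero, 129 - q_Z - 2q_N = 0, i.e. q_N = (129 - q_Z)/2.
The leader anticipates this reaction. Substituting into P = 145 - Q gives P = 161/2 - (1/2)q_Z, so π_Z = (161/2 - (1/2)q_Z)q_Z - 16q_Z.
Maximising: ∂π_Z/∂q_Z = 129/2 - q_Z = 0, giving q_Z = 129/2.
Then q_N = (129 - 129/2)/2 = 129/4.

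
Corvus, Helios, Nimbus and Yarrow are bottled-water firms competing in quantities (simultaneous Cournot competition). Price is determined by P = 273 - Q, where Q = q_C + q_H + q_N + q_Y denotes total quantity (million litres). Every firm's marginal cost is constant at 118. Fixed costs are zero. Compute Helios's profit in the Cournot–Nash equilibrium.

A representative firm's profit is π_i = q_i(273 - Q) - 118q_i.
Setting ∂π_i/∂q_i = 0 with rivals' quantities fixed: 155 - 2q_i - Σ_{j≠i} q_j = 0.
By symmetry each firm produces the same amount; substituting Σ_{j≠i} q_j = 3q_i yields q_i = 155/5 = 31.
Price P = 273 - 124 = 149.
Helios's profit: (149 - 118)·31 = 961.

961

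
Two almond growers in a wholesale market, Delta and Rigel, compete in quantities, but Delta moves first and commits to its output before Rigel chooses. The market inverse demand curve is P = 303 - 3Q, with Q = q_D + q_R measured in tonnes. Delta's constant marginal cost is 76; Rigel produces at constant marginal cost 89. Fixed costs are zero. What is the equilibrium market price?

136

The follower Rigel best-responds to any q_D: π_R = (303 - 3Q)q_R - 89q_R.
∂π_R/∂q_R = 214 - 3q_D - 6q_R = 0 gives the reaction function q_R = (214 - 3q_D)/6.
The leader anticipates this reaction. Substituting into P = 303 - 3Q gives P = 196 - (3/2)q_D, so π_D = (196 - (3/2)q_D)q_D - 76q_D.
The leader's first-order condition 120 - 3q_D = 0 yields q_D = 40.
Then q_R = (214 - 3·40)/6 = 47/3.
Total output Q = 167/3, so price P = 303 - 3·(167/3) = 136.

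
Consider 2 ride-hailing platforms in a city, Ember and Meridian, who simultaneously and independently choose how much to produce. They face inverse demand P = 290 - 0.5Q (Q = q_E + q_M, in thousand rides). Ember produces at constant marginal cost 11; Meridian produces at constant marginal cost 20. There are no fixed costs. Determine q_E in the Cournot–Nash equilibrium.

192

Ember's profit: π_E = (290 - 0.5Q)q_E - (11q_E). Setting ∂π_E/∂q_E = 0: 279 - q_E - (1/2)(q_M) = 0.
Meridian's profit: π_M = (290 - 0.5Q)q_M - (20q_M). Setting ∂π_M/∂q_M = 0: 270 - q_M - (1/2)(q_E) = 0.
So q_E = (279 - (1/2)q_M) and q_M = (270 - (1/2)q_E).
Substituting one into the other gives q_E = 192 and q_M = 174.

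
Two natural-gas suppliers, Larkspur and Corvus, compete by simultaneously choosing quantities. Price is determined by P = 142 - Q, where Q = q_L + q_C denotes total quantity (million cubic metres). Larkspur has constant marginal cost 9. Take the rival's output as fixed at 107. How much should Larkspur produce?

13

With the rival's output fixed at 107, Larkspur's profit is π_L = (142 - 107 - q_L)q_L - (9q_L) = (35 - q_L)q_L - (9q_L).
∂π_L/∂q_L = 26 - 2q_L = 0, so q_L = 13.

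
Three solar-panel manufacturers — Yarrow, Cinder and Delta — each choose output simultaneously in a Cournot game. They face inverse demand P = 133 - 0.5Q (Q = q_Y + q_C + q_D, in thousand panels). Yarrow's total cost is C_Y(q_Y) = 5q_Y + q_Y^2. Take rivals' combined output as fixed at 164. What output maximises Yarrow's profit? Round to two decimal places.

15.33

With rivals' combined output fixed at 164, Yarrow's profit is π_Y = (133 - (1/2)·164 - (1/2)q_Y)q_Y - (5q_Y + q_Y²) = (51 - (1/2)q_Y)q_Y - (5q_Y + q_Y²).
∂π_Y/∂q_Y = 46 - 3q_Y = 0, so q_Y = 46/3.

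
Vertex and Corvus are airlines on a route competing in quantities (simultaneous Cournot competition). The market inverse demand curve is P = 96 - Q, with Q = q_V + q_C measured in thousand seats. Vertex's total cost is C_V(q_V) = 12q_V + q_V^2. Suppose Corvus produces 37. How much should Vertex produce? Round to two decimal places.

With the rival's output fixed at 37, Vertex's profit is π_V = (96 - 37 - q_V)q_V - (12q_V + q_V²) = (59 - q_V)q_V - (12q_V + q_V²).
∂π_V/∂q_V = 47 - 4q_V = 0, so q_V = 47/4.

11.75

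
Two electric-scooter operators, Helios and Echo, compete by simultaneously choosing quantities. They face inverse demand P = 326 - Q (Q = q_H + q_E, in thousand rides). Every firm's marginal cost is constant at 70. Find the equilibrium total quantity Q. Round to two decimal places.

A representative firm's profit is π_i = q_i(326 - Q) - 70q_i.
Setting ∂π_i/∂q_i = 0 with rivals' quantities fixed: 256 - 2q_i - q_j = 0.
By symmetry each firm produces the same amount; substituting q_j = q_i yields q_i = 256/3.
Total output Q = 256/3 + 256/3 = 512/3.

170.67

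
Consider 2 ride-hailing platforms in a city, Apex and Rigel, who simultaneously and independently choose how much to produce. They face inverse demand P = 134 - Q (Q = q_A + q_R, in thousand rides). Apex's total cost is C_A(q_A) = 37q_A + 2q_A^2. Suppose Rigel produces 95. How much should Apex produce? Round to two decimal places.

With the rival's output fixed at 95, Apex's profit is π_A = (134 - 95 - q_A)q_A - (37q_A + 2q_A²) = (39 - q_A)q_A - (37q_A + 2q_A²).
∂π_A/∂q_A = 2 - 6q_A = 0, so q_A = 1/3.

0.33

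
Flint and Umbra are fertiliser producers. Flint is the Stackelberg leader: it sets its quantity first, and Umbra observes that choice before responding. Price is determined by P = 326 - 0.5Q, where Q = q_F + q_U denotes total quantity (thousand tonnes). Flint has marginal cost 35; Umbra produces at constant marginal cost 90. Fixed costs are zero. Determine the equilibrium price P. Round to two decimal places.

Solve by backward induction. Given q_F, the follower Umbra maximises π_U = (326 - (1/2)q_F - (1/2)q_U)q_U - 90q_U.
Setting the follower's marginal profit to zero, 236 - (1/2)q_F - q_U = 0, i.e. q_U = (236 - (1/2)q_F).
Flint substitutes q_U(q_F) into its own profit: π_F = q_F(326 - (1/2)q_F - (236 - (1/2)q_F)/2) - 35q_F = (208 - (1/4)q_F)q_F - 35q_F.
The leader's first-order condition 173 - (1/2)q_F = 0 yields q_F = 346.
Then q_U = (236 - (1/2)·346) = 63.
Total output Q = 409, so price P = 326 - (1/2)·409 = 243/2.

121.50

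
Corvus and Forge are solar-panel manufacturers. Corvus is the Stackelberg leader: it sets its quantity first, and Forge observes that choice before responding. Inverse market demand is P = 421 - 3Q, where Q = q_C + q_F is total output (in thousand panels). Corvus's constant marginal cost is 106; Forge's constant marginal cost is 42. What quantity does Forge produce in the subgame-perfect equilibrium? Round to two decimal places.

42.25

The follower Forge best-responds to any q_C: π_F = (421 - 3Q)q_F - 42q_F.
Setting the follower's marginal profit to zero, 379 - 3q_C - 6q_F = 0, i.e. q_F = (379 - 3q_C)/6.
The leader anticipates this reaction. Substituting into P = 421 - 3Q gives P = 463/2 - (3/2)q_C, so π_C = (463/2 - (3/2)q_C)q_C - 106q_C.
Maximising: ∂π_C/∂q_C = 251/2 - 3q_C = 0, giving q_C = 251/6.
Then q_F = (379 - 3·(251/6))/6 = 169/4.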